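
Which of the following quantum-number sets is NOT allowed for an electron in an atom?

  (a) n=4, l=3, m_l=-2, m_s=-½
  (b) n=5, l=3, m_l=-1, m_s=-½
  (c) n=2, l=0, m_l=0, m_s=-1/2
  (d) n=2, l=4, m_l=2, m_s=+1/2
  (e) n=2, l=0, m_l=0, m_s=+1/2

(d)

(d) has l = 4 ≥ n = 2, violating 0 ≤ l ≤ n−1.
The remaining sets (a), (b), (c), (e) satisfy all four rules.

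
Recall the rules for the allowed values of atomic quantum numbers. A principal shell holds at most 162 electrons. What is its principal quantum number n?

2n² = 162 ⇒ n² = 81 ⇒ n = 9.

n = 9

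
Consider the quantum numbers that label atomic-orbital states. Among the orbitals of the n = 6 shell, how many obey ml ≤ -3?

The n = 6 shell has l = 0 through 5; check each.
Per l-value: l=3 → 1; l=4 → 2; l=5 → 3.
Total orbitals: 1 + 2 + 3 = 6.

6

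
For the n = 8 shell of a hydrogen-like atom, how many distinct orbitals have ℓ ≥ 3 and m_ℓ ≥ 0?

With n = 8 the allowed ℓ are 0, 1, …, 7.
Orbitals with ℓ ≥ 3 and m_ℓ ≥ 0, by ℓ: ℓ=3 → 4; ℓ=4 → 5; ℓ=5 → 6; ℓ=6 → 7; ℓ=7 → 8.
Total orbitals: 4 + 5 + 6 + 7 + 8 = 30.

30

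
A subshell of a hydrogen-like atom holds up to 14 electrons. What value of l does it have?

2(2l+1) = 14 ⇒ 2l+1 = 7 ⇒ l = 3.

l = 3 (f)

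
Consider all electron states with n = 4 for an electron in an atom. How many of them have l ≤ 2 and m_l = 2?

For n = 4, l ranges over 0 … 3.
Per l-value: l=2 → 1.
Orbitals: 1. Each orbital carries two spin states, so 1 × 2 = 2 states.

2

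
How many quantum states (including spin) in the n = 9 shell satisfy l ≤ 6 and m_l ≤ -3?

20

For n = 9, l ranges over 0 … 8.
Per l-value: l=3 → 1; l=4 → 2; l=5 → 3; l=6 → 4.
Orbitals: 1 + 2 + 3 + 4 = 10. Each orbital carries two spin states, so 10 × 2 = 20 states.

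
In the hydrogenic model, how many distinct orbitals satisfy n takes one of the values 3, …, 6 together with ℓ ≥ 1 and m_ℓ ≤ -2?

Treat each shell separately and count matching orbitals:
n=3 → 1; n=4 → 3; n=5 → 6; n=6 → 10.
Total orbitals: 1 + 3 + 6 + 10 = 20.

20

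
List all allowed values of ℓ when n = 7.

ℓ is an integer with 0 ≤ ℓ ≤ n−1, so for n = 7: ℓ = 0, 1, 2, 3, 4, 5, 6.

0, 1, 2, 3, 4, 5, 6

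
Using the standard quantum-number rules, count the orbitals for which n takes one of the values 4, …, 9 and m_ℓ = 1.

33

Count contributing orbitals for each principal shell:
n=4 → 3; n=5 → 4; n=6 → 5; n=7 → 6; n=8 → 7; n=9 → 8.
Total orbitals: 3 + 4 + 5 + 6 + 7 + 8 = 33.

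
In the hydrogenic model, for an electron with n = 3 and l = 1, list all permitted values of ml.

-1, 0, 1

ml takes every integer from −l to +l. With l = 1 that gives the 3 values -1, 0, 1.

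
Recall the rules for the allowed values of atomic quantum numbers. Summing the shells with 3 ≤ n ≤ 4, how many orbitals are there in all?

Shell n has n² orbitals: 3²=9 + 4²=16 = 25 orbitals.

25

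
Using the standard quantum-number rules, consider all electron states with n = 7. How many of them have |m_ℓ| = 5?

With n = 7 the allowed ℓ are 0, 1, …, 6.
Per ℓ-value: ℓ=5 → 2; ℓ=6 → 2.
Orbitals: 2 + 2 = 4. Each orbital carries two spin states, so 4 × 2 = 8 states.

8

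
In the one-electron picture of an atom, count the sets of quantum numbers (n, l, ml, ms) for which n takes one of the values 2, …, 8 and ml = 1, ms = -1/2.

Go shell by shell, enumerating (l, ml) with ml = 1:
n=2 → 1; n=3 → 2; n=4 → 3; n=5 → 4; n=6 → 5; n=7 → 6; n=8 → 7.
Orbitals: 1 + 2 + 3 + 4 + 5 + 6 + 7 = 28. With ms fixed to -1/2 there is one state per orbital, so 28 states.

28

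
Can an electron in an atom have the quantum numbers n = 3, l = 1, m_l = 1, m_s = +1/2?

Yes

n = 3 is a positive integer. l = 1 satisfies 0 ≤ l ≤ n−1 = 2. m_l = 1 lies in the range −l … +l (here −1 … 1). m_s = +1/2 is one of ±1/2.
All four constraints are satisfied.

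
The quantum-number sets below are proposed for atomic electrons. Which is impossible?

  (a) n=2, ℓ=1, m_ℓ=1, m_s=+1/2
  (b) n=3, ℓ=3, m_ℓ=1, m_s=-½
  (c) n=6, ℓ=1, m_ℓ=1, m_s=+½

(b) has ℓ = 3 ≥ n = 3, violating 0 ≤ ℓ ≤ n−1.
The remaining sets (a), (c) satisfy all four rules.

(b)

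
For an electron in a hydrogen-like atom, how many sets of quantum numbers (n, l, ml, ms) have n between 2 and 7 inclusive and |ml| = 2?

60

Count contributing orbitals for each principal shell:
n=3 → 2; n=4 → 4; n=5 → 6; n=6 → 8; n=7 → 10.
Orbitals: 2 + 4 + 6 + 8 + 10 = 30. Including both spin states (ms = ±1/2) gives 2 × 30 = 60 states.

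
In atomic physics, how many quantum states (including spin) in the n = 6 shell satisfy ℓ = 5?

For n = 6, ℓ ranges over 0 … 5.
Contributions: ℓ=5 → 11.
Orbitals: 11. Each orbital carries two spin states, so 11 × 2 = 22 states.

22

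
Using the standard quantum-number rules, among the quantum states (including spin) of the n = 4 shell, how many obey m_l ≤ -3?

The n = 4 shell has l = 0 through 3; check each.
The (l, m_l) pairs meeting m_l ≤ -3 give: l=3 → 1.
Orbitals: 1. Each orbital carries two spin states, so 1 × 2 = 2 states.

2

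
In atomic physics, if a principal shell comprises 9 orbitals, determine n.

n² = 9 ⇒ n = 3.

n = 3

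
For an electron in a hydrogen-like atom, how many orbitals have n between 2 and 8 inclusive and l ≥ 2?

Work shell by shell — for each n, count the (l, ml) pairs that satisfy l ≥ 2:
n=3 → 5; n=4 → 12; n=5 → 21; n=6 → 32; n=7 → 45; n=8 → 60.
Total orbitals: 5 + 12 + 21 + 32 + 45 + 60 = 175.

175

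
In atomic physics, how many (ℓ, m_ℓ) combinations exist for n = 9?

81

The n = 9 shell contains n² = 9² = 81 orbitals.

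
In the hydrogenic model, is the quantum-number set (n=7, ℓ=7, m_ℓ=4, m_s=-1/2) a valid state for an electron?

No

The orbital quantum number must satisfy 0 ≤ ℓ ≤ n−1. With n = 7 the allowed ℓ values are 0, 1, 2, 3, 4, 5, 6, so ℓ = 7 is out of range.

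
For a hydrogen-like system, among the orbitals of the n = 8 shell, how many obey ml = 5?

3

Contributions: l=5 → 1; l=6 → 1; l=7 → 1.
Total orbitals: 1 + 1 + 1 = 3.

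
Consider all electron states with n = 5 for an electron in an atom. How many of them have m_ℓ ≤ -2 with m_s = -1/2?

6

The n = 5 shell has ℓ = 0 through 4; check each.
Orbitals with m_ℓ ≤ -2, by ℓ: ℓ=2 → 1; ℓ=3 → 2; ℓ=4 → 3.
Orbitals: 1 + 2 + 3 = 6. With m_s fixed to a single value there is one state per orbital, giving 6 states.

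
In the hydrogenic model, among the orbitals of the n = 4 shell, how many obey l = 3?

For n = 4, l ranges over 0 … 3.
Contributions: l=3 → 7.
Total orbitals: 7.

7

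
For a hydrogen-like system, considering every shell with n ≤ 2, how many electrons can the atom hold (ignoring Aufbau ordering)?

10

Total orbitals = 1² + 2² = 5. Doubling for spin gives 10 electrons.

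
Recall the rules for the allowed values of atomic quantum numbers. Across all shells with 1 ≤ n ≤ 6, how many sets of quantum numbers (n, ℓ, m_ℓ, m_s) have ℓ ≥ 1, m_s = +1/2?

85

Go shell by shell, enumerating (ℓ, m_ℓ) with ℓ ≥ 1:
n=2 → 3; n=3 → 8; n=4 → 15; n=5 → 24; n=6 → 35.
Orbitals: 3 + 8 + 15 + 24 + 35 = 85. With m_s fixed to +1/2 there is one state per orbital, so 85 states.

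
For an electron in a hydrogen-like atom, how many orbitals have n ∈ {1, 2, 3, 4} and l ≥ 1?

26

Per-shell orbital counts meeting the constraint:
n=2 → 3; n=3 → 8; n=4 → 15.
Total orbitals: 3 + 8 + 15 = 26.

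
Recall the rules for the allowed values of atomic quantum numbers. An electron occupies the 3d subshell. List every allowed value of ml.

-2, -1, 0, 1, 2

The 3d subshell has l = 2, and ml takes every integer from −l to +l. With l = 2 that gives the 5 values -2, -1, 0, 1, 2.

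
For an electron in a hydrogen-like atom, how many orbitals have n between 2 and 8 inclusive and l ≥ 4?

Work shell by shell — for each n, count the (l, ml) pairs that satisfy l ≥ 4:
n=5 → 9; n=6 → 20; n=7 → 33; n=8 → 48.
Total orbitals: 9 + 20 + 33 + 48 = 110.

110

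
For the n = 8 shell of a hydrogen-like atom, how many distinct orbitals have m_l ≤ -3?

15

Contributions: l=3 → 1; l=4 → 2; l=5 → 3; l=6 → 4; l=7 → 5.
Total orbitals: 1 + 2 + 3 + 4 + 5 = 15.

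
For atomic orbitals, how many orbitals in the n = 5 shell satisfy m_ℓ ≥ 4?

For n = 5, ℓ ranges over 0 … 4.
Contributions: ℓ=4 → 1.
Total orbitals: 1.

1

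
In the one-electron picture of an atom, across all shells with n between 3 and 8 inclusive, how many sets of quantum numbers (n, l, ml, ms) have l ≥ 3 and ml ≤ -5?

20

For each n in the range, tally the orbitals obeying l ≥ 3 and ml ≤ -5:
n=6 → 1; n=7 → 3; n=8 → 6.
Orbitals: 1 + 3 + 6 = 10. Including both spin states (ms = ±1/2) gives 2 × 10 = 20 states.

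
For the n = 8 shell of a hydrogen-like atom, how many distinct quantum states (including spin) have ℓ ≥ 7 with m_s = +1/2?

15

Go through ℓ = 0, …, 7 (the values permitted for n = 8).
Orbitals with ℓ ≥ 7, by ℓ: ℓ=7 → 15.
Orbitals: 15. With m_s fixed to a single value there is one state per orbital, giving 15 states.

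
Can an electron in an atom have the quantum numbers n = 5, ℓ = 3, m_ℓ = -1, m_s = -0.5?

n = 5 is a positive integer. ℓ = 3 satisfies 0 ≤ ℓ ≤ n−1 = 4. m_ℓ = -1 lies in the range −ℓ … +ℓ (here −3 … 3). m_s = -1/2 is one of ±1/2.
All four constraints are satisfied.

Valid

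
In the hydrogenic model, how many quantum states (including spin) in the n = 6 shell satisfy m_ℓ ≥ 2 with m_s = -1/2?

10

Go through ℓ = 0, …, 5 (the values permitted for n = 6).
The (ℓ, m_ℓ) pairs meeting m_ℓ ≥ 2 give: ℓ=2 → 1; ℓ=3 → 2; ℓ=4 → 3; ℓ=5 → 4.
Orbitals: 1 + 2 + 3 + 4 = 10. With m_s fixed to a single value there is one state per orbital, giving 10 states.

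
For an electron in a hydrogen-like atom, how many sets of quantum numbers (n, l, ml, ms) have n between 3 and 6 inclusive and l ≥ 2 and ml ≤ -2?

40

Go shell by shell, enumerating (l, ml) with l ≥ 2 and ml ≤ -2:
n=3 → 1; n=4 → 3; n=5 → 6; n=6 → 10.
Orbitals: 1 + 3 + 6 + 10 = 20. Including both spin states (ms = ±1/2) gives 2 × 20 = 40 states.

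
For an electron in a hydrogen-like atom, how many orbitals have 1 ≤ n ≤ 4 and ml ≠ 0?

Work shell by shell — for each n, count the (l, ml) pairs that satisfy ml ≠ 0:
n=2 → 2; n=3 → 6; n=4 → 12.
Total orbitals: 2 + 6 + 12 = 20.

20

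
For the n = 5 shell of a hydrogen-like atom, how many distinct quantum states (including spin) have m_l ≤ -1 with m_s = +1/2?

10

The n = 5 shell has l = 0 through 4; check each.
Orbitals with m_l ≤ -1, by l: l=1 → 1; l=2 → 2; l=3 → 3; l=4 → 4.
Orbitals: 1 + 2 + 3 + 4 = 10. With m_s fixed to a single value there is one state per orbital, giving 10 states.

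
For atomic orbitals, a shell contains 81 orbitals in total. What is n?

n² = 81 ⇒ n = 9.

n = 9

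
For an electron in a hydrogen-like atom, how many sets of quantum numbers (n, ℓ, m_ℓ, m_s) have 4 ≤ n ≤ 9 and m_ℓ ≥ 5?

Per-shell orbital counts meeting the constraint:
n=6 → 1; n=7 → 3; n=8 → 6; n=9 → 10.
Orbitals: 1 + 3 + 6 + 10 = 20. Including both spin states (m_s = ±1/2) gives 2 × 20 = 40 states.

40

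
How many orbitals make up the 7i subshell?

13

A subshell has 2l+1 orbitals; with l = 6, that's 13.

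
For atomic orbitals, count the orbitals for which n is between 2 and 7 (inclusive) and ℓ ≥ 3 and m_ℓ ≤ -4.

10

Count contributing orbitals for each principal shell:
n=5 → 1; n=6 → 3; n=7 → 6.
Total orbitals: 1 + 3 + 6 = 10.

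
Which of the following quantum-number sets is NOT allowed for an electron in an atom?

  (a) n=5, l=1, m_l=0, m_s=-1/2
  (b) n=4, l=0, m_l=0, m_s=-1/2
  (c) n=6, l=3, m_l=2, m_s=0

(c)

(c) has m_s = 0, but an electron's spin must be ±1/2.
The remaining sets (a), (b) satisfy all four rules.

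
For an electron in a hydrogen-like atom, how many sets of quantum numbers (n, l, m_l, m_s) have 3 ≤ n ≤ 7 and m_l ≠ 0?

Go shell by shell, enumerating (l, m_l) with m_l ≠ 0:
n=3 → 6; n=4 → 12; n=5 → 20; n=6 → 30; n=7 → 42.
Orbitals: 6 + 12 + 20 + 30 + 42 = 110. Including both spin states (m_s = ±1/2) gives 2 × 110 = 220 states.

220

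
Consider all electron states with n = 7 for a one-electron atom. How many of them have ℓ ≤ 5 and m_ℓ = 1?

10

The (ℓ, m_ℓ) pairs meeting ℓ ≤ 5 and m_ℓ = 1 give: ℓ=1 → 1; ℓ=2 → 1; ℓ=3 → 1; ℓ=4 → 1; ℓ=5 → 1.
Orbitals: 1 + 1 + 1 + 1 + 1 = 5. Each orbital carries two spin states, so 5 × 2 = 10 states.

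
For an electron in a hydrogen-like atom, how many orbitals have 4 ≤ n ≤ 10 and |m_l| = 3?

For each n in the range, tally the orbitals obeying |m_l| = 3:
n=4 → 2; n=5 → 4; n=6 → 6; n=7 → 8; n=8 → 10; n=9 → 12; n=10 → 14.
Total orbitals: 2 + 4 + 6 + 8 + 10 + 12 + 14 = 56.

56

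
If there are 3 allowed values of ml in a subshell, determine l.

ml ranges over 2l+1 integers, so 2l+1 = 3 ⇒ l = 1.

l = 1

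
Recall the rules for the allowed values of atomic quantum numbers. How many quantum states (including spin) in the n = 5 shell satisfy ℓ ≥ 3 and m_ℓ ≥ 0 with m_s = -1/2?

9

Per ℓ-value: ℓ=3 → 4; ℓ=4 → 5.
Orbitals: 4 + 5 = 9. With m_s fixed to a single value there is one state per orbital, giving 9 states.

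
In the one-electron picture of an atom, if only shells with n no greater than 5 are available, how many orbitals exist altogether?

Total orbitals = 1² + 2² + 3² + 4² + 5² = 55.

55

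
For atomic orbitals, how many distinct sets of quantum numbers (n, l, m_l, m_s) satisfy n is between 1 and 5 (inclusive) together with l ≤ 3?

92

Per-shell orbital counts meeting the constraint:
n=1 → 1; n=2 → 4; n=3 → 9; n=4 → 16; n=5 → 16.
Orbitals: 1 + 4 + 9 + 16 + 16 = 46. Including both spin states (m_s = ±1/2) gives 2 × 46 = 92 states.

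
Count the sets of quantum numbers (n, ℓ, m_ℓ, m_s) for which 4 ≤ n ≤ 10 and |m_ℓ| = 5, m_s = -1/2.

Per-shell orbital counts meeting the constraint:
n=6 → 2; n=7 → 4; n=8 → 6; n=9 → 8; n=10 → 10.
Orbitals: 2 + 4 + 6 + 8 + 10 = 30. With m_s fixed to -1/2 there is one state per orbital, so 30 states.

30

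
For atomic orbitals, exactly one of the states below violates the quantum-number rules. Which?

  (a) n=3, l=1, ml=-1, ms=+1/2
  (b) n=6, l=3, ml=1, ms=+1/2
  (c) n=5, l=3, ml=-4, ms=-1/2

(c) has |ml| = 4 > l = 3, violating −l ≤ ml ≤ l.
The remaining sets (a), (b) satisfy all four rules.

(c)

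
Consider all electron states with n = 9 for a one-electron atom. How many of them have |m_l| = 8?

4

With n = 9 the allowed l are 0, 1, …, 8.
The (l, m_l) pairs meeting |m_l| = 8 give: l=8 → 2.
Orbitals: 2. Each orbital carries two spin states, so 2 × 2 = 4 states.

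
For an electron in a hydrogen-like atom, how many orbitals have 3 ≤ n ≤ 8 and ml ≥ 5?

10

For each n in the range, tally the orbitals obeying ml ≥ 5:
n=6 → 1; n=7 → 3; n=8 → 6.
Total orbitals: 1 + 3 + 6 = 10.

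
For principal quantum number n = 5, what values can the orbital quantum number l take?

l is an integer with 0 ≤ l ≤ n−1, so for n = 5: l = 0, 1, 2, 3, 4.

0, 1, 2, 3, 4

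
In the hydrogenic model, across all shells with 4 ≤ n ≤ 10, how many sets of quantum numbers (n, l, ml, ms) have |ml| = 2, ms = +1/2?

Work shell by shell — for each n, count the (l, ml) pairs that satisfy |ml| = 2:
n=4 → 4; n=5 → 6; n=6 → 8; n=7 → 10; n=8 → 12; n=9 → 14; n=10 → 16.
Orbitals: 4 + 6 + 8 + 10 + 12 + 14 + 16 = 70. With ms fixed to +1/2 there is one state per orbital, so 70 states.

70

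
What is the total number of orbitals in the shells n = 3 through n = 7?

Shell n has n² orbitals: 3²=9 + 4²=16 + 5²=25 + 6²=36 + 7²=49 = 135 orbitals.

135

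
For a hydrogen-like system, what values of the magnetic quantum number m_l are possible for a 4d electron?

The 4d subshell has l = 2, and m_l takes every integer from −l to +l. With l = 2 that gives the 5 values -2, -1, 0, 1, 2.

-2, -1, 0, 1, 2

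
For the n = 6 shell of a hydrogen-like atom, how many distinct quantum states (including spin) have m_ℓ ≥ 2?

20

For n = 6, ℓ ranges over 0 … 5.
Orbitals with m_ℓ ≥ 2, by ℓ: ℓ=2 → 1; ℓ=3 → 2; ℓ=4 → 3; ℓ=5 → 4.
Orbitals: 1 + 2 + 3 + 4 = 10. Each orbital carries two spin states, so 10 × 2 = 20 states.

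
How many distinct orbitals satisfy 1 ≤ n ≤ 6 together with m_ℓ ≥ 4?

4

Go shell by shell, enumerating (ℓ, m_ℓ) with m_ℓ ≥ 4:
n=5 → 1; n=6 → 3.
Total orbitals: 1 + 3 = 4.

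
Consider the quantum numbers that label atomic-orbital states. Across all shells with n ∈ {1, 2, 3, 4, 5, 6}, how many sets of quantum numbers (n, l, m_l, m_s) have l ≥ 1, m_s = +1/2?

85

Go shell by shell, enumerating (l, m_l) with l ≥ 1:
n=2 → 3; n=3 → 8; n=4 → 15; n=5 → 24; n=6 → 35.
Orbitals: 3 + 8 + 15 + 24 + 35 = 85. With m_s fixed to +1/2 there is one state per orbital, so 85 states.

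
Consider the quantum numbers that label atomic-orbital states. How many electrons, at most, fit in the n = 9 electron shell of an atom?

A shell holds 2n² electrons: 2 × 9² = 2 × 81 = 162.

162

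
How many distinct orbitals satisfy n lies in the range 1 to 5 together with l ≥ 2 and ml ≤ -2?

Work shell by shell — for each n, count the (l, ml) pairs that satisfy l ≥ 2 and ml ≤ -2:
n=3 → 1; n=4 → 3; n=5 → 6.
Total orbitals: 1 + 3 + 6 = 10.

10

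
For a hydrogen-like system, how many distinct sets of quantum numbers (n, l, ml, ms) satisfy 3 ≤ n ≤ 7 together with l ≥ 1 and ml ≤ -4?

Go shell by shell, enumerating (l, ml) with l ≥ 1 and ml ≤ -4:
n=5 → 1; n=6 → 3; n=7 → 6.
Orbitals: 1 + 3 + 6 = 10. Including both spin states (ms = ±1/2) gives 2 × 10 = 20 states.

20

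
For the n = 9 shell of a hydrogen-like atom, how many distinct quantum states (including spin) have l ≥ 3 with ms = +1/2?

72

The (l, ml) pairs meeting l ≥ 3 give: l=3 → 7; l=4 → 9; l=5 → 11; l=6 → 13; l=7 → 15; l=8 → 17.
Orbitals: 7 + 9 + 11 + 13 + 15 + 17 = 72. With ms fixed to a single value there is one state per orbital, giving 72 states.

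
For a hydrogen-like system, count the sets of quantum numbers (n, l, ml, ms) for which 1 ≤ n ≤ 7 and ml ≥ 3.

Go shell by shell, enumerating (l, ml) with ml ≥ 3:
n=4 → 1; n=5 → 3; n=6 → 6; n=7 → 10.
Orbitals: 1 + 3 + 6 + 10 = 20. Including both spin states (ms = ±1/2) gives 2 × 20 = 40 states.

40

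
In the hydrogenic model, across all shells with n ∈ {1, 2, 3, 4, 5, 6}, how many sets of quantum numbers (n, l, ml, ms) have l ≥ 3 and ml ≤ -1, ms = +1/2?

Work shell by shell — for each n, count the (l, ml) pairs that satisfy l ≥ 3 and ml ≤ -1:
n=4 → 3; n=5 → 7; n=6 → 12.
Orbitals: 3 + 7 + 12 = 22. With ms fixed to +1/2 there is one state per orbital, so 22 states.

22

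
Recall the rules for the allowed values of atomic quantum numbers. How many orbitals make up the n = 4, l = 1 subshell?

3

A subshell has 2l+1 orbitals; with l = 1, that's 3.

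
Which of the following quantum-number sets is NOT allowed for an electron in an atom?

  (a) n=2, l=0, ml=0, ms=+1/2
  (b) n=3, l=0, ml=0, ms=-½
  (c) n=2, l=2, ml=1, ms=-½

(c) has l = 2 ≥ n = 2, violating 0 ≤ l ≤ n−1.
The remaining sets (a), (b) satisfy all four rules.

(c)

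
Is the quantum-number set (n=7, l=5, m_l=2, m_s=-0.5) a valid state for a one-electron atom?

Valid

n = 7 is a positive integer. l = 5 satisfies 0 ≤ l ≤ n−1 = 6. m_l = 2 lies in the range −l … +l (here −5 … 5). m_s = -1/2 is one of ±1/2.
All four constraints are satisfied.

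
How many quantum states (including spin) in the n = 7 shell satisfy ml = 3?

With n = 7 the allowed l are 0, 1, …, 6.
Orbitals with ml = 3, by l: l=3 → 1; l=4 → 1; l=5 → 1; l=6 → 1.
Orbitals: 1 + 1 + 1 + 1 = 4. Each orbital carries two spin states, so 4 × 2 = 8 states.

8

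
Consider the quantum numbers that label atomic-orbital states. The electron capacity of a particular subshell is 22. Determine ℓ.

2(2ℓ+1) = 22 ⇒ 2ℓ+1 = 11 ⇒ ℓ = 5.

ℓ = 5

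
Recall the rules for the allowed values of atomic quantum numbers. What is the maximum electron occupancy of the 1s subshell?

2

A subshell with l = 0 has 2l+1 = 1 orbital, each holding 2 electrons (spin ±1/2), so 1 × 2 = 2.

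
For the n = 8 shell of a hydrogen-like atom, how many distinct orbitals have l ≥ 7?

15

With n = 8 the allowed l are 0, 1, …, 7.
Contributions: l=7 → 15.
Total orbitals: 15.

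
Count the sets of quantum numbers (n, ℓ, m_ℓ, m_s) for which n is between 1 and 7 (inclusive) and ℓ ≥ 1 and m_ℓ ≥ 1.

112

Treat each shell separately and count matching orbitals:
n=2 → 1; n=3 → 3; n=4 → 6; n=5 → 10; n=6 → 15; n=7 → 21.
Orbitals: 1 + 3 + 6 + 10 + 15 + 21 = 56. Including both spin states (m_s = ±1/2) gives 2 × 56 = 112 states.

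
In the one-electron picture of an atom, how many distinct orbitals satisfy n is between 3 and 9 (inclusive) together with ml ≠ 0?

238

Work shell by shell — for each n, count the (l, ml) pairs that satisfy ml ≠ 0:
n=3 → 6; n=4 → 12; n=5 → 20; n=6 → 30; n=7 → 42; n=8 → 56; n=9 → 72.
Total orbitals: 6 + 12 + 20 + 30 + 42 + 56 + 72 = 238.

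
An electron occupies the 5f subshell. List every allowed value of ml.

The 5f subshell has l = 3, and ml takes every integer from −l to +l. With l = 3 that gives the 7 values -3, -2, -1, 0, 1, 2, 3.

-3, -2, -1, 0, 1, 2, 3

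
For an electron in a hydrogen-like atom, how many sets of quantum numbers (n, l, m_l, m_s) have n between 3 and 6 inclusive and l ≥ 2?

Treat each shell separately and count matching orbitals:
n=3 → 5; n=4 → 12; n=5 → 21; n=6 → 32.
Orbitals: 5 + 12 + 21 + 32 = 70. Including both spin states (m_s = ±1/2) gives 2 × 70 = 140 states.

140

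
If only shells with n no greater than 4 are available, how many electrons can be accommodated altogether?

Total orbitals = 1² + 2² + 3² + 4² = 30. Doubling for spin gives 60 electrons.

60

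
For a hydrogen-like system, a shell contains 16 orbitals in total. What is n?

n = 4

n² = 16 ⇒ n = 4.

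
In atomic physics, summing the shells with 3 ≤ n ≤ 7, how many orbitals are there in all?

Shell n has n² orbitals: 3²=9 + 4²=16 + 5²=25 + 6²=36 + 7²=49 = 135 orbitals.

135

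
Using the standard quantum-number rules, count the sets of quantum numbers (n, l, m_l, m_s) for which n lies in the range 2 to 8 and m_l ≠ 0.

336

For each n in the range, tally the orbitals obeying m_l ≠ 0:
n=2 → 2; n=3 → 6; n=4 → 12; n=5 → 20; n=6 → 30; n=7 → 42; n=8 → 56.
Orbitals: 2 + 6 + 12 + 20 + 30 + 42 + 56 = 168. Including both spin states (m_s = ±1/2) gives 2 × 168 = 336 states.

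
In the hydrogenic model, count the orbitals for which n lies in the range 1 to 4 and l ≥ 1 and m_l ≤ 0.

Treat each shell separately and count matching orbitals:
n=2 → 2; n=3 → 5; n=4 → 9.
Total orbitals: 2 + 5 + 9 = 16.

16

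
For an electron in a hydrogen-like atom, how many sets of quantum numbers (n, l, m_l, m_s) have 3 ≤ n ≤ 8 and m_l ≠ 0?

Work shell by shell — for each n, count the (l, m_l) pairs that satisfy m_l ≠ 0:
n=3 → 6; n=4 → 12; n=5 → 20; n=6 → 30; n=7 → 42; n=8 → 56.
Orbitals: 6 + 12 + 20 + 30 + 42 + 56 = 166. Including both spin states (m_s = ±1/2) gives 2 × 166 = 332 states.

332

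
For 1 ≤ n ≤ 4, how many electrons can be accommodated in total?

Total orbitals = 1² + 2² + 3² + 4² = 30. Doubling for spin gives 60 electrons.

60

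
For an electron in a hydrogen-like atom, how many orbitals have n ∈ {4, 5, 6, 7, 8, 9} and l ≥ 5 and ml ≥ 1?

60

Treat each shell separately and count matching orbitals:
n=6 → 5; n=7 → 11; n=8 → 18; n=9 → 26.
Total orbitals: 5 + 11 + 18 + 26 = 60.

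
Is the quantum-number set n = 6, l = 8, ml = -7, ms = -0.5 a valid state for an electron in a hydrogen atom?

The orbital quantum number must satisfy 0 ≤ l ≤ n−1. With n = 6 the allowed l values are 0, 1, 2, 3, 4, 5, so l = 8 is out of range.

Invalid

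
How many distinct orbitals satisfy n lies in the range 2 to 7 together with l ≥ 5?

Work shell by shell — for each n, count the (l, ml) pairs that satisfy l ≥ 5:
n=6 → 11; n=7 → 24.
Total orbitals: 11 + 24 = 35.

35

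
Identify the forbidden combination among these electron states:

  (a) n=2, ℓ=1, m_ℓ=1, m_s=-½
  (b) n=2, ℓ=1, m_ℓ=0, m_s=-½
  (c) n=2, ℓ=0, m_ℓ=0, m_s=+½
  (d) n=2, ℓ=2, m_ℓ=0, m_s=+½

(d) has ℓ = 2 ≥ n = 2, violating 0 ≤ ℓ ≤ n−1.
The remaining sets (a), (b), (c) satisfy all four rules.

(d)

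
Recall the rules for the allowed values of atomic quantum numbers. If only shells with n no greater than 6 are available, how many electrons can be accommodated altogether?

Total orbitals = 1² + 2² + 3² + 4² + 5² + 6² = 91. Doubling for spin gives 182 electrons.

182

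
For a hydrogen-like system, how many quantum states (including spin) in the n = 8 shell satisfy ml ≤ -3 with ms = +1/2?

15

With n = 8 the allowed l are 0, 1, …, 7.
Contributions: l=3 → 1; l=4 → 2; l=5 → 3; l=6 → 4; l=7 → 5.
Orbitals: 1 + 2 + 3 + 4 + 5 = 15. With ms fixed to a single value there is one state per orbital, giving 15 states.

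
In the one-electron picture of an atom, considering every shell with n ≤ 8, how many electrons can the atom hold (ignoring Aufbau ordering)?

408

Total orbitals = 1² + 2² + 3² + 4² + 5² + 6² + 7² + 8² = 204. Doubling for spin gives 408 electrons.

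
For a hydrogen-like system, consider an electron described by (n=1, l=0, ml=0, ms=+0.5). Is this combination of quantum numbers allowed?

n = 1 is a positive integer. l = 0 satisfies 0 ≤ l ≤ n−1 = 0. ml = 0 lies in the range −l … +l (here 0). ms = +1/2 is one of ±1/2.
All four constraints are satisfied.

Valid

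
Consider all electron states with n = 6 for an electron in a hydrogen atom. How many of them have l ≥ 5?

With n = 6 the allowed l are 0, 1, …, 5.
The (l, m_l) pairs meeting l ≥ 5 give: l=5 → 11.
Orbitals: 11. Each orbital carries two spin states, so 11 × 2 = 22 states.

22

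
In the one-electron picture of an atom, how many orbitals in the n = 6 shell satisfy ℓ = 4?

9

Orbitals with ℓ = 4, by ℓ: ℓ=4 → 9.
Total orbitals: 9.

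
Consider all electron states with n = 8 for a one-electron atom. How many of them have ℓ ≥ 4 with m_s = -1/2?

Per ℓ-value: ℓ=4 → 9; ℓ=5 → 11; ℓ=6 → 13; ℓ=7 → 15.
Orbitals: 9 + 11 + 13 + 15 = 48. With m_s fixed to a single value there is one state per orbital, giving 48 states.

48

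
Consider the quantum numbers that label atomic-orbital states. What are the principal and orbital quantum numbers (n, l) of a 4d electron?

The leading integer gives n = 4; the letter 'd' means l = 2.

n = 4, l = 2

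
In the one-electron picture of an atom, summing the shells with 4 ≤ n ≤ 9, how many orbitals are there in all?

Shell n has n² orbitals: 4²=16 + 5²=25 + 6²=36 + 7²=49 + 8²=64 + 9²=81 = 271 orbitals.

271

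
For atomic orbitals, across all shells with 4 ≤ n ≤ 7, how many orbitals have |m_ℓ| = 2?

Count contributing orbitals for each principal shell:
n=4 → 4; n=5 → 6; n=6 → 8; n=7 → 10.
Total orbitals: 4 + 6 + 8 + 10 = 28.

28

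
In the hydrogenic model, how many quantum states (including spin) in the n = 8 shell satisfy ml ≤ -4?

The n = 8 shell has l = 0 through 7; check each.
Orbitals with ml ≤ -4, by l: l=4 → 1; l=5 → 2; l=6 → 3; l=7 → 4.
Orbitals: 1 + 2 + 3 + 4 = 10. Each orbital carries two spin states, so 10 × 2 = 20 states.

20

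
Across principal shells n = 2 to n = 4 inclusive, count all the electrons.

Shell n has n² orbitals: 2²=4 + 3²=9 + 4²=16 = 29 orbitals.
Two spin states per orbital: 2 × 29 = 58 electrons.

58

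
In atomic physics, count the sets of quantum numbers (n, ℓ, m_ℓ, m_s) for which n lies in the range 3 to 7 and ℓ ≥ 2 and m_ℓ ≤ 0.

Per-shell orbital counts meeting the constraint:
n=3 → 3; n=4 → 7; n=5 → 12; n=6 → 18; n=7 → 25.
Orbitals: 3 + 7 + 12 + 18 + 25 = 65. Including both spin states (m_s = ±1/2) gives 2 × 65 = 130 states.

130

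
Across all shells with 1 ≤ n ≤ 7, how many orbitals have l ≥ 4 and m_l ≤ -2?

22

Treat each shell separately and count matching orbitals:
n=5 → 3; n=6 → 7; n=7 → 12.
Total orbitals: 3 + 7 + 12 = 22.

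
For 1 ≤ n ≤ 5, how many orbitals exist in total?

55

Total orbitals = 1² + 2² + 3² + 4² + 5² = 55.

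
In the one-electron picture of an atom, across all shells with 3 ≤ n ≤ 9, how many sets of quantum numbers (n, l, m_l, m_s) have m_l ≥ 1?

Per-shell orbital counts meeting the constraint:
n=3 → 3; n=4 → 6; n=5 → 10; n=6 → 15; n=7 → 21; n=8 → 28; n=9 → 36.
Orbitals: 3 + 6 + 10 + 15 + 21 + 28 + 36 = 119. Including both spin states (m_s = ±1/2) gives 2 × 119 = 238 states.

238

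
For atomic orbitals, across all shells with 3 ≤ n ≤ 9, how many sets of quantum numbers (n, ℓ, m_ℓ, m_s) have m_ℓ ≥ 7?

8

Work shell by shell — for each n, count the (ℓ, m_ℓ) pairs that satisfy m_ℓ ≥ 7:
n=8 → 1; n=9 → 3.
Orbitals: 1 + 3 = 4. Including both spin states (m_s = ±1/2) gives 2 × 4 = 8 states.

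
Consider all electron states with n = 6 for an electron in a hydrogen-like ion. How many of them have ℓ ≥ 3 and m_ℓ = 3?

6

Per ℓ-value: ℓ=3 → 1; ℓ=4 → 1; ℓ=5 → 1.
Orbitals: 1 + 1 + 1 = 3. Each orbital carries two spin states, so 3 × 2 = 6 states.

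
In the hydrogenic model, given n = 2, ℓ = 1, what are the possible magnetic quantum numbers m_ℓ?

-1, 0, 1

m_ℓ takes every integer from −ℓ to +ℓ. With ℓ = 1 that gives the 3 values -1, 0, 1.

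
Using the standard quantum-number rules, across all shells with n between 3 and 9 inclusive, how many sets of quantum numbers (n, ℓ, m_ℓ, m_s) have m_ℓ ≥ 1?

238

Go shell by shell, enumerating (ℓ, m_ℓ) with m_ℓ ≥ 1:
n=3 → 3; n=4 → 6; n=5 → 10; n=6 → 15; n=7 → 21; n=8 → 28; n=9 → 36.
Orbitals: 3 + 6 + 10 + 15 + 21 + 28 + 36 = 119. Including both spin states (m_s = ±1/2) gives 2 × 119 = 238 states.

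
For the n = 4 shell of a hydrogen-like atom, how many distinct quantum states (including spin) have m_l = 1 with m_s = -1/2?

3

The n = 4 shell has l = 0 through 3; check each.
The (l, m_l) pairs meeting m_l = 1 give: l=1 → 1; l=2 → 1; l=3 → 1.
Orbitals: 1 + 1 + 1 = 3. With m_s fixed to a single value there is one state per orbital, giving 3 states.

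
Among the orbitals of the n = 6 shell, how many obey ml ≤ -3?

With n = 6 the allowed l are 0, 1, …, 5.
The (l, ml) pairs meeting ml ≤ -3 give: l=3 → 1; l=4 → 2; l=5 → 3.
Total orbitals: 1 + 2 + 3 = 6.

6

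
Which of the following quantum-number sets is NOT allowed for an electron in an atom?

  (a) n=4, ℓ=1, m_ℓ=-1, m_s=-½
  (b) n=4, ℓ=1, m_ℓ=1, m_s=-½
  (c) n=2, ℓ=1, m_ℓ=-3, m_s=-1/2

(c)

(c) has |m_ℓ| = 3 > ℓ = 1, violating −ℓ ≤ m_ℓ ≤ ℓ.
The remaining sets (a), (b) satisfy all four rules.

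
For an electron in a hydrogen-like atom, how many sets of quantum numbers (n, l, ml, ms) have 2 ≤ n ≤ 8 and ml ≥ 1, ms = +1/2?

Per-shell orbital counts meeting the constraint:
n=2 → 1; n=3 → 3; n=4 → 6; n=5 → 10; n=6 → 15; n=7 → 21; n=8 → 28.
Orbitals: 1 + 3 + 6 + 10 + 15 + 21 + 28 = 84. With ms fixed to +1/2 there is one state per orbital, so 84 states.

84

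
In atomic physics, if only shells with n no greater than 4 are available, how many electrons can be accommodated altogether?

60

Total orbitals = 1² + 2² + 3² + 4² = 30. Doubling for spin gives 60 electrons.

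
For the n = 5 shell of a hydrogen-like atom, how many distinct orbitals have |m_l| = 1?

With n = 5 the allowed l are 0, 1, …, 4.
Contributions: l=1 → 2; l=2 → 2; l=3 → 2; l=4 → 2.
Total orbitals: 2 + 2 + 2 + 2 = 8.

8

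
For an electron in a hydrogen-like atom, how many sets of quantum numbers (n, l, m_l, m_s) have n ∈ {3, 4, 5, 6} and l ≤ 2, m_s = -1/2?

Count contributing orbitals for each principal shell:
n=3 → 9; n=4 → 9; n=5 → 9; n=6 → 9.
Orbitals: 9 + 9 + 9 + 9 = 36. With m_s fixed to -1/2 there is one state per orbital, so 36 states.

36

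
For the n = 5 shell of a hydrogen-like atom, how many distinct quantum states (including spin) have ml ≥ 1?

20

The n = 5 shell has l = 0 through 4; check each.
Per l-value: l=1 → 1; l=2 → 2; l=3 → 3; l=4 → 4.
Orbitals: 1 + 2 + 3 + 4 = 10. Each orbital carries two spin states, so 10 × 2 = 20 states.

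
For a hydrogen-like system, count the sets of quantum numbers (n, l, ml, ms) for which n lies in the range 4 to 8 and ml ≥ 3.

70

Treat each shell separately and count matching orbitals:
n=4 → 1; n=5 → 3; n=6 → 6; n=7 → 10; n=8 → 15.
Orbitals: 1 + 3 + 6 + 10 + 15 = 35. Including both spin states (ms = ±1/2) gives 2 × 35 = 70 states.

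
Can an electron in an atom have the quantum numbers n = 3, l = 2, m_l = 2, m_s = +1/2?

n = 3 is a positive integer. l = 2 satisfies 0 ≤ l ≤ n−1 = 2. m_l = 2 lies in the range −l … +l (here −2 … 2). m_s = +1/2 is one of ±1/2.
All four constraints are satisfied.

Yes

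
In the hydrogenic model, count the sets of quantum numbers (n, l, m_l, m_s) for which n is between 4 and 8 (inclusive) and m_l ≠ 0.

320

For each n in the range, tally the orbitals obeying m_l ≠ 0:
n=4 → 12; n=5 → 20; n=6 → 30; n=7 → 42; n=8 → 56.
Orbitals: 12 + 20 + 30 + 42 + 56 = 160. Including both spin states (m_s = ±1/2) gives 2 × 160 = 320 states.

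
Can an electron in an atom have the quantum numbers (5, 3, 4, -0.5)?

The magnetic quantum number must satisfy −l ≤ ml ≤ l. With l = 3, ml can only be -3, -2, -1, 0, 1, 2, 3, so ml = 4 is forbidden.

No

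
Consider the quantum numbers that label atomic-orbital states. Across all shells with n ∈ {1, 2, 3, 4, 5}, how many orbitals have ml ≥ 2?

Count contributing orbitals for each principal shell:
n=3 → 1; n=4 → 3; n=5 → 6.
Total orbitals: 1 + 3 + 6 = 10.

10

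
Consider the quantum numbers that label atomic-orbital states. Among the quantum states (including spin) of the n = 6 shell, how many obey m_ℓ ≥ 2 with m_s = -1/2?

10

The (ℓ, m_ℓ) pairs meeting m_ℓ ≥ 2 give: ℓ=2 → 1; ℓ=3 → 2; ℓ=4 → 3; ℓ=5 → 4.
Orbitals: 1 + 2 + 3 + 4 = 10. With m_s fixed to a single value there is one state per orbital, giving 10 states.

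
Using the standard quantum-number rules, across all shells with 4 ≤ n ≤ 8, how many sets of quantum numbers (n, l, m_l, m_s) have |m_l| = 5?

Count contributing orbitals for each principal shell:
n=6 → 2; n=7 → 4; n=8 → 6.
Orbitals: 2 + 4 + 6 = 12. Including both spin states (m_s = ±1/2) gives 2 × 12 = 24 states.

24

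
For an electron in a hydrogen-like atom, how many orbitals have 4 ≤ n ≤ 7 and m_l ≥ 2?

Go shell by shell, enumerating (l, m_l) with m_l ≥ 2:
n=4 → 3; n=5 → 6; n=6 → 10; n=7 → 15.
Total orbitals: 3 + 6 + 10 + 15 = 34.

34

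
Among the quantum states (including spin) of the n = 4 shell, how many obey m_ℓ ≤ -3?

For n = 4, ℓ ranges over 0 … 3.
Per ℓ-value: ℓ=3 → 1.
Orbitals: 1. Each orbital carries two spin states, so 1 × 2 = 2 states.

2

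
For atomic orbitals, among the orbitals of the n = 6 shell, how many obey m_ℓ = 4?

2

Go through ℓ = 0, …, 5 (the values permitted for n = 6).
Contributions: ℓ=4 → 1; ℓ=5 → 1.
Total orbitals: 1 + 1 = 2.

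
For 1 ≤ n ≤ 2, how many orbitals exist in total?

5

Total orbitals = 1² + 2² = 5.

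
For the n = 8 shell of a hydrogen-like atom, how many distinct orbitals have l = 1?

Go through l = 0, …, 7 (the values permitted for n = 8).
The (l, m_l) pairs meeting l = 1 give: l=1 → 3.
Total orbitals: 3.

3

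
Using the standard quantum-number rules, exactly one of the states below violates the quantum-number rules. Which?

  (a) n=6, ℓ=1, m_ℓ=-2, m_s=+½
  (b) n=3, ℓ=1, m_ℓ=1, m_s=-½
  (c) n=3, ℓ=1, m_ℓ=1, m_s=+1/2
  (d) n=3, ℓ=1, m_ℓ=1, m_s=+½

(a) has |m_ℓ| = 2 > ℓ = 1, violating −ℓ ≤ m_ℓ ≤ ℓ.
The remaining sets (b), (c), (d) satisfy all four rules.

(a)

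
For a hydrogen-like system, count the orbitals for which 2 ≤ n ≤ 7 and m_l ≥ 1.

Work shell by shell — for each n, count the (l, m_l) pairs that satisfy m_l ≥ 1:
n=2 → 1; n=3 → 3; n=4 → 6; n=5 → 10; n=6 → 15; n=7 → 21.
Total orbitals: 1 + 3 + 6 + 10 + 15 + 21 = 56.

56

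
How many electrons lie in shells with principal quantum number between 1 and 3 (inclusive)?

Shell n has n² orbitals: 1²=1 + 2²=4 + 3²=9 = 14 orbitals.
Two spin states per orbital: 2 × 14 = 28 electrons.

28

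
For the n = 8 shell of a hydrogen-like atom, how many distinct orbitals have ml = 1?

7

With n = 8 the allowed l are 0, 1, …, 7.
Contributions: l=1 → 1; l=2 → 1; l=3 → 1; l=4 → 1; l=5 → 1; l=6 → 1; l=7 → 1.
Total orbitals: 1 + 1 + 1 + 1 + 1 + 1 + 1 = 7.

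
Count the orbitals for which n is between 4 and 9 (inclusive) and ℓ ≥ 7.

Per-shell orbital counts meeting the constraint:
n=8 → 15; n=9 → 32.
Total orbitals: 15 + 32 = 47.

47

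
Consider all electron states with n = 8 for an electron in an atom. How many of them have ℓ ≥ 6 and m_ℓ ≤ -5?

10

The n = 8 shell has ℓ = 0 through 7; check each.
The (ℓ, m_ℓ) pairs meeting ℓ ≥ 6 and m_ℓ ≤ -5 give: ℓ=6 → 2; ℓ=7 → 3.
Orbitals: 2 + 3 = 5. Each orbital carries two spin states, so 5 × 2 = 10 states.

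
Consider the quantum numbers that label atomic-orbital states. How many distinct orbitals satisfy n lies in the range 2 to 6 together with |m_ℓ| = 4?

Go shell by shell, enumerating (ℓ, m_ℓ) with |m_ℓ| = 4:
n=5 → 2; n=6 → 4.
Total orbitals: 2 + 4 = 6.

6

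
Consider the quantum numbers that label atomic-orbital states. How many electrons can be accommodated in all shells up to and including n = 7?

Total orbitals = 1² + 2² + 3² + 4² + 5² + 6² + 7² = 140. Doubling for spin gives 280 electrons.

280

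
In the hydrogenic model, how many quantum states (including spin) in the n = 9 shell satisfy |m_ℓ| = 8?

4

The n = 9 shell has ℓ = 0 through 8; check each.
The (ℓ, m_ℓ) pairs meeting |m_ℓ| = 8 give: ℓ=8 → 2.
Orbitals: 2. Each orbital carries two spin states, so 2 × 2 = 4 states.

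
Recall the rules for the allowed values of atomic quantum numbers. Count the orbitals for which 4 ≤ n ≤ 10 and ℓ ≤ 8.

Count contributing orbitals for each principal shell:
n=4 → 16; n=5 → 25; n=6 → 36; n=7 → 49; n=8 → 64; n=9 → 81; n=10 → 81.
Total orbitals: 16 + 25 + 36 + 49 + 64 + 81 + 81 = 352.

352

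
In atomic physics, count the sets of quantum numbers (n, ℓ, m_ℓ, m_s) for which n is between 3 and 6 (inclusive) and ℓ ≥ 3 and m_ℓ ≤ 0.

Treat each shell separately and count matching orbitals:
n=4 → 4; n=5 → 9; n=6 → 15.
Orbitals: 4 + 9 + 15 = 28. Including both spin states (m_s = ±1/2) gives 2 × 28 = 56 states.

56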